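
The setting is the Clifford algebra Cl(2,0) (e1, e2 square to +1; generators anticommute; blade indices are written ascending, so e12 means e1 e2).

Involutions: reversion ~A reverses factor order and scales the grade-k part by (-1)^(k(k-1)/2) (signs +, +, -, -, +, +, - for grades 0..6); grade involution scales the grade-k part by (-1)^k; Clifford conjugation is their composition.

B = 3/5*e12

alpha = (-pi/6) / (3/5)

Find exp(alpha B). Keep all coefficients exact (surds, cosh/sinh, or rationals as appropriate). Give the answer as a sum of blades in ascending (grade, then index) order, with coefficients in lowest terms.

B^2 = (3/5)^2*(e12)^2 = 9/25*(-1) = -9/25 (a basis 2-blade squares to minus the product of its generators' squares).
B^2 = -9/25 — circular case — the even/odd split gives cos and sin: l = 3/5, alpha*l = -pi/6, so exp(alpha B) = cos(-pi/6) + (sin(-pi/6)/(3/5))*B = sqrt(3)/2 + (-5/6)*B.
Answer: sqrt(3)/2 - 1/2*e12


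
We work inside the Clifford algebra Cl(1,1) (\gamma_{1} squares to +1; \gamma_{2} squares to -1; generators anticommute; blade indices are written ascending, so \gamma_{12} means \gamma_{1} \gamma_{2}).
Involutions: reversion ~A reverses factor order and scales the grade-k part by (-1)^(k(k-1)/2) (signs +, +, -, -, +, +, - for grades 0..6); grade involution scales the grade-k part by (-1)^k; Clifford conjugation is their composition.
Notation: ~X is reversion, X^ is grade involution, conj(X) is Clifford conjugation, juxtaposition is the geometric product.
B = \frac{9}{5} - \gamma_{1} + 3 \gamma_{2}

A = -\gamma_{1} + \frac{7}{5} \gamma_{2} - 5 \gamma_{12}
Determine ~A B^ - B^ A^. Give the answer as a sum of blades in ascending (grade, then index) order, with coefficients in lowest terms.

first term: \frac{16}{5} + \frac{66}{5} \gamma_{1} - \frac{62}{25} \gamma_{2} + \frac{53}{5} \gamma_{12}
second term: -\frac{16}{5} + \frac{84}{5} \gamma_{1} - \frac{188}{25} \gamma_{2} - \frac{37}{5} \gamma_{12}
Answer: \frac{32}{5} - \frac{18}{5} \gamma_{1} + \frac{126}{25} \gamma_{2} + 18 \gamma_{12}


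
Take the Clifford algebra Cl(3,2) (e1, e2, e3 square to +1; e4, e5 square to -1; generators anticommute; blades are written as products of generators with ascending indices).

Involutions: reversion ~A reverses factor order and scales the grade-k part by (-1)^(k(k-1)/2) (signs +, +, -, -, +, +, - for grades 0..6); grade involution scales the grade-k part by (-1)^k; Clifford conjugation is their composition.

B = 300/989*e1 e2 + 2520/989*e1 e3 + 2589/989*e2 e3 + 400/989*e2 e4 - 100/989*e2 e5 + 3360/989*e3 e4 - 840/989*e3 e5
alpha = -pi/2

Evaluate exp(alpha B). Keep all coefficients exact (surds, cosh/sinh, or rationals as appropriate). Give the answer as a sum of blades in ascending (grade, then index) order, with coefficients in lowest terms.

B^2 term by term: the squares give (300/989)^2*(e1 e2)^2 + (2520/989)^2*(e1 e3)^2 + (2589/989)^2*(e2 e3)^2 + (400/989)^2*(e2 e4)^2 + (-100/989)^2*(e2 e5)^2 + (3360/989)^2*(e3 e4)^2 + (-840/989)^2*(e3 e5)^2 = 90000/978121*(-1) + 6350400/978121*(-1) + 6702921/978121*(-1) + 160000/978121*(+1) + 10000/978121*(+1) + 11289600/978121*(+1) + 705600/978121*(+1) = -1 (each basis 2-blade squares to minus the product of its generators' squares); cross terms between blades sharing an index anticommute and cancel; the commuting (index-disjoint) pairs give grade-4 terms 2*c*c'*(blade product), which cancel blade by blade — e1 e2 e3 e4: 2016000/978121 - 2016000/978121 = 0; e1 e2 e3 e5: -504000/978121 + 504000/978121 = 0; e2 e3 e4 e5: 672000/978121 - 672000/978121 = 0 — confirming B is simple. So B^2 = -1.
B^2 = -1 — a negative square means the series sums to a rotation: l = 1, alpha*l = -pi/2, so exp(alpha B) = cos(-pi/2) + (sin(-pi/2)/1)*B = 0 + (-1)*B.
Answer: -300/989*e1 e2 - 2520/989*e1 e3 - 2589/989*e2 e3 - 400/989*e2 e4 + 100/989*e2 e5 - 3360/989*e3 e4 + 840/989*e3 e5


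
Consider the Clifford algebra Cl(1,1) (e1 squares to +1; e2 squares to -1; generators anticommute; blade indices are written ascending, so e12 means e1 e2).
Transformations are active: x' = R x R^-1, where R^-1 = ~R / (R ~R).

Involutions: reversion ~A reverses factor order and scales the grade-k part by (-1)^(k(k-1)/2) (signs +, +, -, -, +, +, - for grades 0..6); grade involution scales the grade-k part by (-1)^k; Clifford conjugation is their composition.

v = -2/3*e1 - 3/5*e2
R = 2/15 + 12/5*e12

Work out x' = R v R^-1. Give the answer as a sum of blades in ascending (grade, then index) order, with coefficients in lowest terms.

~R = 2/15 - 12/5*e12, and R ~R = -1292/225, so R^-1 = ~R / (-1292/225).
R v = 304/225*e1 + 38/25*e2
Answer: 154/255*e1 + 9/17*e2


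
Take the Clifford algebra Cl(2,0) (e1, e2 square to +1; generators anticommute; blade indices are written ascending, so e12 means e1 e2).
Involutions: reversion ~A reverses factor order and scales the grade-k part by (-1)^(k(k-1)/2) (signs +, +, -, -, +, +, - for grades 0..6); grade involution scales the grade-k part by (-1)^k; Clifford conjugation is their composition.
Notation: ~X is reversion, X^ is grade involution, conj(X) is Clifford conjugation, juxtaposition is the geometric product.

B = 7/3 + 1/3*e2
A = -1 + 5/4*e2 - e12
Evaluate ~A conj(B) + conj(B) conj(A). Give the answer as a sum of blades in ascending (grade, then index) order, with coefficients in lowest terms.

first term: -11/4 - 1/3*e1 + 13/4*e2 + 7/3*e12
second term: -23/12 + 1/3*e1 - 31/12*e2 + 7/3*e12
Answer: -14/3 + 2/3*e2 + 14/3*e12


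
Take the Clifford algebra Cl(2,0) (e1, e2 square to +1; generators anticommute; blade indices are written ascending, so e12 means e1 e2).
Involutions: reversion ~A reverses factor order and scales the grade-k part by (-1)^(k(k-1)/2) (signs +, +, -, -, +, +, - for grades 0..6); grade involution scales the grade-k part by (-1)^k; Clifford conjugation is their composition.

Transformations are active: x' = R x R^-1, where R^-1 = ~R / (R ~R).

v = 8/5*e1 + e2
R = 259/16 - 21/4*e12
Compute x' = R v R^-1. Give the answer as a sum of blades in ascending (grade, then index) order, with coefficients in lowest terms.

~R = 259/16 + 21/4*e12, and R ~R = 74137/256, so R^-1 = ~R / (74137/256).
R v = 413/20*e1 + 1967/80*e2
Answer: 1072/1513*e1 + 13229/7565*e2


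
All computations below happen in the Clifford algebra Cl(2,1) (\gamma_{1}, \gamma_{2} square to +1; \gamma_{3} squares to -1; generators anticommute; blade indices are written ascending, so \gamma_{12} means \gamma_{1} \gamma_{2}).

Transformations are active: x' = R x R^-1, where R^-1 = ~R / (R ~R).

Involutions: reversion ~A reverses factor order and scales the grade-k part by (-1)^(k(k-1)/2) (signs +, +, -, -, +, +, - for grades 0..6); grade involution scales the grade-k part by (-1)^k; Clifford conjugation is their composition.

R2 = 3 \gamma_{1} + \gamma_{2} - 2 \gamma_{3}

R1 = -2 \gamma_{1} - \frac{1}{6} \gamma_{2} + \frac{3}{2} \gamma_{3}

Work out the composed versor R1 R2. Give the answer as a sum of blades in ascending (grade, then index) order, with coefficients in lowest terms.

Distribute over the terms of R1 (each basis-blade product reordered to ascending indices, repeated generators contracted through their squares):
(-2 \gamma_{1}) R2 = -6 - 2 \gamma_{12} + 4 \gamma_{13}
(-\frac{1}{6} \gamma_{2}) R2 = -\frac{1}{6} + \frac{1}{2} \gamma_{12} + \frac{1}{3} \gamma_{23}
(\frac{3}{2} \gamma_{3}) R2 = 3 - \frac{9}{2} \gamma_{13} - \frac{3}{2} \gamma_{23}
Summing the partial products and collecting blades:
Answer: -\frac{19}{6} - \frac{3}{2} \gamma_{12} - \frac{1}{2} \gamma_{13} - \frac{7}{6} \gamma_{23}


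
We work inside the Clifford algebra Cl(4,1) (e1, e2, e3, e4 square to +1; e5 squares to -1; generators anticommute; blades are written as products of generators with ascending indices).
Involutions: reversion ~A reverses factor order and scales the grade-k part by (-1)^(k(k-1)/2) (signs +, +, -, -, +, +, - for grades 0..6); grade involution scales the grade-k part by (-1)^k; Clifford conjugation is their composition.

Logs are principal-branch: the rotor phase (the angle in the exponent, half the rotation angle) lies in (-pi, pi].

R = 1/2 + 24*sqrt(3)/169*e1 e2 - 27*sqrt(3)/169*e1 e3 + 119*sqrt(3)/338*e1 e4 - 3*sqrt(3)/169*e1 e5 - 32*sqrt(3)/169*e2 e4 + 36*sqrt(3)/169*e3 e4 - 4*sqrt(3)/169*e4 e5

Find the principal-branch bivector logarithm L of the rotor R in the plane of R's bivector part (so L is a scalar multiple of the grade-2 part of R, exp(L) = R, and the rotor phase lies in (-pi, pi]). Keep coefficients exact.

The scalar part of R is 1/2, so the principal-branch rotor phase is pinned; divide the bivector part by its sine to get the unit plane — L is the phase times that plane.
Concretely: cos(phase) = 1/2 gives phase = ±pi/3, and since phase/sin(phase) is even the sign is immaterial: L = (phase/sin(phase)) * <R>_2 = (2*sqrt(3)*pi/9) * <R>_2.
Answer: 16*pi/169*e1 e2 - 18*pi/169*e1 e3 + 119*pi/507*e1 e4 - 2*pi/169*e1 e5 - 64*pi/507*e2 e4 + 24*pi/169*e3 e4 - 8*pi/507*e4 e5


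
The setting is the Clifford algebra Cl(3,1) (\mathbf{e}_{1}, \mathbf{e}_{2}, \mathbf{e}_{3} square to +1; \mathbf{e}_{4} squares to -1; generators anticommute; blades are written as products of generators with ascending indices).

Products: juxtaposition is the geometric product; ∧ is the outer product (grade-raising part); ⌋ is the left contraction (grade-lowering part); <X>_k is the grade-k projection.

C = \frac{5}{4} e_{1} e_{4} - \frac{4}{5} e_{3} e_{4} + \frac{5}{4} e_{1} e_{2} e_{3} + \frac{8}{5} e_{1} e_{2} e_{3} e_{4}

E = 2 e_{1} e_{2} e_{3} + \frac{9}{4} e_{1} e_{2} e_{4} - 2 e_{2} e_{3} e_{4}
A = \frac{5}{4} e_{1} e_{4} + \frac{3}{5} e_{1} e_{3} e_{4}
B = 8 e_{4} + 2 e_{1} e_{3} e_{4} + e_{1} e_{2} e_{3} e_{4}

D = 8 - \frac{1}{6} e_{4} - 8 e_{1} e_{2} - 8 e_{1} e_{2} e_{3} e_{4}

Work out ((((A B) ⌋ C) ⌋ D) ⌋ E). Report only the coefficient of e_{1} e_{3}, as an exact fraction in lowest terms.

step 1: \frac{6}{5} - 10 e_{1} + \frac{3}{5} e_{2} - \frac{5}{2} e_{3} - \frac{24}{5} e_{1} e_{3} + \frac{5}{4} e_{2} e_{3}
step 2: -\frac{25}{16} e_{1} - 6 e_{2} - \frac{21}{2} e_{4} - \frac{25}{8} e_{1} e_{2} - \frac{3}{4} e_{1} e_{3} - \frac{1}{2} e_{1} e_{4} - \frac{25}{2} e_{2} e_{3} - \frac{192}{25} e_{2} e_{4} - \frac{24}{25} e_{3} e_{4} + \frac{3}{2} e_{1} e_{2} e_{3} - 4 e_{1} e_{2} e_{4} - \frac{24}{25} e_{1} e_{3} e_{4} - 16 e_{2} e_{3} e_{4} + \frac{48}{25} e_{1} e_{2} e_{3} e_{4}
step 3: -\frac{1139}{100} - 176 e_{1} + \frac{1009}{50} e_{2} - 32 e_{3} + 12 e_{4} + \frac{192}{25} e_{1} e_{2} - \frac{1536}{25} e_{1} e_{3} - 100 e_{1} e_{4} + 4 e_{2} e_{3} + 6 e_{2} e_{4} - 25 e_{3} e_{4} + 84 e_{1} e_{2} e_{3} - 48 e_{1} e_{3} e_{4} + \frac{25}{2} e_{2} e_{3} e_{4}
step 4: -193 + \frac{11}{2} e_{1} + \frac{3803}{25} e_{2} - \frac{84}{25} e_{3} - \frac{232}{25} e_{4} - 91 e_{1} e_{2} - \frac{1009}{25} e_{1} e_{3} - \frac{9081}{200} e_{1} e_{4} - 328 e_{2} e_{3} - 460 e_{2} e_{4} - \frac{1009}{25} e_{3} e_{4} - \frac{1139}{50} e_{1} e_{2} e_{3} - \frac{10251}{400} e_{1} e_{2} e_{4} + \frac{1139}{50} e_{2} e_{3} e_{4}
Answer: -\frac{1009}{25}


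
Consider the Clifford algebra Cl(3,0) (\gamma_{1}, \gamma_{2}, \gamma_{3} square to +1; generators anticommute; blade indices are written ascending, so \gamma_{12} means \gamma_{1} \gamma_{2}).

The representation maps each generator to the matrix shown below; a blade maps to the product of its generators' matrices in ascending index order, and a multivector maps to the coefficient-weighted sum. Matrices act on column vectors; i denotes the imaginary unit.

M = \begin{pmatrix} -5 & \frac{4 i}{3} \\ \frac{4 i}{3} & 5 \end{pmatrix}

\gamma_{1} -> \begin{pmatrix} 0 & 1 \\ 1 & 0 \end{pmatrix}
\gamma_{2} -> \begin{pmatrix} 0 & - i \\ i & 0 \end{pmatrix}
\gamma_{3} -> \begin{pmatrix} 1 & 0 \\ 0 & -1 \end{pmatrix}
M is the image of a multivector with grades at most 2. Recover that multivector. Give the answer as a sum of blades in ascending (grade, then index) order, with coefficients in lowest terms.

Method: 1, rho(\gamma_{1}), rho(\gamma_{2}), rho(\gamma_{3}) form a trace-orthogonal basis of the 2x2 complex matrices (tr(X Y) = 2 if X = Y, else 0), so M = m0*1 + m1*rho(\gamma_{1}) + m2*rho(\gamma_{2}) + m3*rho(\gamma_{3}) with m0 = tr(M)/2 = 0, m1 = tr(M rho(\gamma_{1}))/2 = \frac{4 i}{3}, m2 = tr(M rho(\gamma_{2}))/2 = 0, m3 = tr(M rho(\gamma_{3}))/2 = -5.
Multiplying table entries, the bivector images are rho(\gamma_{12}) = i*rho(\gamma_{3}), rho(\gamma_{13}) = -i*rho(\gamma_{2}), rho(\gamma_{23}) = i*rho(\gamma_{1}); with real blade coefficients the real parts of m0..m3 are the coefficients of 1, \gamma_{1}, \gamma_{2}, \gamma_{3} and the imaginary parts give the bivectors (\gamma_{23}: Im m1, \gamma_{13}: -Im m2, \gamma_{12}: Im m3).
Answer: -5 \gamma_{3} + \frac{4}{3} \gamma_{23}


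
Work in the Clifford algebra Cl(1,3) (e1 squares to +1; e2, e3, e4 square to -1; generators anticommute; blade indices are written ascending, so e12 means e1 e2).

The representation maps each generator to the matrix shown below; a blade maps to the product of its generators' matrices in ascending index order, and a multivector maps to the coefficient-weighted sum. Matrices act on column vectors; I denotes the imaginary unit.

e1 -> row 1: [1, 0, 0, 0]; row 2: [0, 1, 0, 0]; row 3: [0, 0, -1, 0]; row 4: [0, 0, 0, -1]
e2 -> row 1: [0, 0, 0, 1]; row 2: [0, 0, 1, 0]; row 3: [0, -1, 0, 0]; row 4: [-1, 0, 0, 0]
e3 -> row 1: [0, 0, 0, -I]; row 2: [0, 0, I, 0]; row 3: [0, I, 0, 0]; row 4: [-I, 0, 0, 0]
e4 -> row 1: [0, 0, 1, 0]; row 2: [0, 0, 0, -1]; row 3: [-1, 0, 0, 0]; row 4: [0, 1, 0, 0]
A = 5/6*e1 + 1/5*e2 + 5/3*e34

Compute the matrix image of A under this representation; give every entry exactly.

Bivector images (products of the table entries): rho(e34) = rho(e3)rho(e4) = row 1: [0, -I, 0, 0]; row 2: [-I, 0, 0, 0]; row 3: [0, 0, 0, -I]; row 4: [0, 0, -I, 0].
M = (5/6)*rho(e1) + (1/5)*rho(e2) + (5/3)*rho(e34), summed entrywise:
Answer: row 1: [5/6, -5*I/3, 0, 1/5]; row 2: [-5*I/3, 5/6, 1/5, 0]; row 3: [0, -1/5, -5/6, -5*I/3]; row 4: [-1/5, 0, -5*I/3, -5/6]


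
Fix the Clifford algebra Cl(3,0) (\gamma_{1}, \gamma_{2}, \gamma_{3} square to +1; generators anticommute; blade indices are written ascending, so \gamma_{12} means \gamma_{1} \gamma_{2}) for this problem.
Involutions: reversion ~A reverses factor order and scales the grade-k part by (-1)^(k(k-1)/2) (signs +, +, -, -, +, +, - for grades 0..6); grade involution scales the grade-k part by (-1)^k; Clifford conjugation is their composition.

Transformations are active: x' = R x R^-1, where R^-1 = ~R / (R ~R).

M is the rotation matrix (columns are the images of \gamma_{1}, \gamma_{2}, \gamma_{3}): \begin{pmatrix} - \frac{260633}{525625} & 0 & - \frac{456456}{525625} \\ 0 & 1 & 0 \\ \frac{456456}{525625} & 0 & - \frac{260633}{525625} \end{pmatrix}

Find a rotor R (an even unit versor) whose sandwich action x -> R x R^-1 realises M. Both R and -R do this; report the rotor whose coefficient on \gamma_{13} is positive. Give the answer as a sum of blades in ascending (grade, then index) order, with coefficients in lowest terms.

Method: write R = a + b12*\gamma_{12} + b13*\gamma_{13} + b23*\gamma_{23} with a^2 + b12^2 + b13^2 + b23^2 = 1 (so R^-1 = ~R). Expanding the columns R e_j ~R gives tr M = 4a^2 - 1 and, from the antisymmetric part, M21 - M12 = -4a*b12, M13 - M31 = 4a*b13, M32 - M23 = -4a*b23.
Here tr M = \frac{4359}{525625}, so a^2 = (1 + tr M)/4 = \frac{132496}{525625} and a = ±\frac{364}{725}. Taking a = \frac{364}{725}: M21 - M12 = 0, M13 - M31 = -\frac{912912}{525625}, M32 - M23 = 0, giving b12 = 0, b13 = -\frac{627}{725}, b23 = 0, i.e. R = \frac{364}{725} - \frac{627}{725} \gamma_{13}.
Its \gamma_{13} coefficient is negative, so report the other preimage -R.
Answer: -\frac{364}{725} + \frac{627}{725} \gamma_{13}. Uniqueness: Spin(3) -> SO(3) maps R and -R to the same rotation of trace \frac{4359}{525625}; fixing the sign of the \gamma_{13} coefficient removes the ambiguity.


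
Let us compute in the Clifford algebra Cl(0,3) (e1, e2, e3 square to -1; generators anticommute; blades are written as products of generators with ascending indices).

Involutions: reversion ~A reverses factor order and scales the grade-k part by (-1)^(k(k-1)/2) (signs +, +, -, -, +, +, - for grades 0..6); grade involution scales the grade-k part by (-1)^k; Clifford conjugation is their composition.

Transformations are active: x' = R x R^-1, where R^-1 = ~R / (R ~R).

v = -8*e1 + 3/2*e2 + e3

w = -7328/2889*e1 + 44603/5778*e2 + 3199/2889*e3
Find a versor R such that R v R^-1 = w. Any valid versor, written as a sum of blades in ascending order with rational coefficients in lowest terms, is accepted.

Since q(v) = q(w) = -269/4, the sum R = v + w = -30440/2889*e1 + 26635/2889*e2 + 6088/2889*e3 does the job whenever invertible.
Answer: -30440/2889*e1 + 26635/2889*e2 + 6088/2889*e3


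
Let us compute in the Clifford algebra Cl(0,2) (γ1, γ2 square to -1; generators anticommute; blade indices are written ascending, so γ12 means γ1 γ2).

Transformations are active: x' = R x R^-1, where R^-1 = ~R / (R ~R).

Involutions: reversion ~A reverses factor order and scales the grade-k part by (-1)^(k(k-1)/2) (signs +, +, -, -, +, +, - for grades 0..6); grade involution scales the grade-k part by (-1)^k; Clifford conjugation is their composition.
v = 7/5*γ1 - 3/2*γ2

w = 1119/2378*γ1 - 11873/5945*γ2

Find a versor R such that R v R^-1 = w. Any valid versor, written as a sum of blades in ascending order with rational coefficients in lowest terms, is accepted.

The midline construction: v and w both square to -421/100, so reflecting in their sum 22241/11890*γ1 - 41581/11890*γ2 exchanges them.
Answer: 22241/11890*γ1 - 41581/11890*γ2


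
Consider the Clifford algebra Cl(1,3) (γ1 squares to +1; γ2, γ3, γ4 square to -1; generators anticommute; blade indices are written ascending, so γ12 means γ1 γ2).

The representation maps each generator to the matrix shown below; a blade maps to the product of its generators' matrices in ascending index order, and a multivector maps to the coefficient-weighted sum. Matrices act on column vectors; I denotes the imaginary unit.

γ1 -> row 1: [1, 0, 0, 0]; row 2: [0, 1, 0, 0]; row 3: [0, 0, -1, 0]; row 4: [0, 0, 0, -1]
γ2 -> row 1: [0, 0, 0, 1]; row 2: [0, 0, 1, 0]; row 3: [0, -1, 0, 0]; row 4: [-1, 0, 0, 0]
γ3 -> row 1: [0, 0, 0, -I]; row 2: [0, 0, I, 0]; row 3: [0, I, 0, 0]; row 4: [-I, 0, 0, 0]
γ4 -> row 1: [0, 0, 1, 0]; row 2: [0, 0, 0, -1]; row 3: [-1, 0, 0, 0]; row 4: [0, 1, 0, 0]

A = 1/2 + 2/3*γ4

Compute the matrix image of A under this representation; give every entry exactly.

M = (1/2)*1 + (2/3)*rho(γ4), summed entrywise (1 is the identity matrix):
Answer: row 1: [1/2, 0, 2/3, 0]; row 2: [0, 1/2, 0, -2/3]; row 3: [-2/3, 0, 1/2, 0]; row 4: [0, 2/3, 0, 1/2]


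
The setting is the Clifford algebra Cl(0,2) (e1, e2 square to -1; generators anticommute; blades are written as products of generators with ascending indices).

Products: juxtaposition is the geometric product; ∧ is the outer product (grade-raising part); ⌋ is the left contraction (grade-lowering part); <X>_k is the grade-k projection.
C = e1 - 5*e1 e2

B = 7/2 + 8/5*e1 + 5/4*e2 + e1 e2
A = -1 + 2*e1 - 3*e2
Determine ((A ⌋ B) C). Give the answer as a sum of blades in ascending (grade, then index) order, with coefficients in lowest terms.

step 1: -59/20 - 23/5*e1 - 13/4*e2 - e1 e2
step 2: -2/5 + 133/10*e1 - 24*e2 + 18*e1 e2
Answer: -2/5 + 133/10*e1 - 24*e2 + 18*e1 e2


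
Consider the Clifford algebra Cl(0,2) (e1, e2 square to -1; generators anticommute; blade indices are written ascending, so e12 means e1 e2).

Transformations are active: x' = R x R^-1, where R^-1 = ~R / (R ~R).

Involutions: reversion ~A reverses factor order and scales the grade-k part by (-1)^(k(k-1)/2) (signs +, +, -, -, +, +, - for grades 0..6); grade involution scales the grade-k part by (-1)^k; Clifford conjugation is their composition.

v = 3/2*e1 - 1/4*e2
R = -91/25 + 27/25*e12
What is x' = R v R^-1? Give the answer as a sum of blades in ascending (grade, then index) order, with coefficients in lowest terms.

~R = -91/25 - 27/25*e12, and R ~R = 1802/125, so R^-1 = ~R / (1802/125).
R v = -519/100*e1 + 253/100*e2
Answer: 20199/18020*e1 - 9259/9010*e2


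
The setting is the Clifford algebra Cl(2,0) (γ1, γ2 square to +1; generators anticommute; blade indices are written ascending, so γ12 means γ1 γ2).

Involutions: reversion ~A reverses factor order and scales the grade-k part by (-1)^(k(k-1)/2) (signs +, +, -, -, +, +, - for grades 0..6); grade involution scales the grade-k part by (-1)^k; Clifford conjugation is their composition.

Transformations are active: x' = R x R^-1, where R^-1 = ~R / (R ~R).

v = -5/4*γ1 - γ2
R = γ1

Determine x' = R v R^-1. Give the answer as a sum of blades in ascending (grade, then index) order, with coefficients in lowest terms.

~R = γ1, and R ~R = 1, so R^-1 = ~R / (1).
R v = -5/4 - γ12
Answer: -5/4*γ1 + γ2


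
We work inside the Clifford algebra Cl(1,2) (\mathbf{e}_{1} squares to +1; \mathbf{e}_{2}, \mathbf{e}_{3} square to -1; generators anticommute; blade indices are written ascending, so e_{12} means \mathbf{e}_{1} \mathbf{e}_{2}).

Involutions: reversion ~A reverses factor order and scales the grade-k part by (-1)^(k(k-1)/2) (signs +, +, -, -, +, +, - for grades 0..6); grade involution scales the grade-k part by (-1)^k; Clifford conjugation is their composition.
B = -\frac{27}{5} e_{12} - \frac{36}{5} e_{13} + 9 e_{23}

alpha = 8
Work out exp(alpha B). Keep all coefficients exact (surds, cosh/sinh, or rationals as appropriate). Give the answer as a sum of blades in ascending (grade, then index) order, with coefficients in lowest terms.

B^2 term by term: the squares give (-\frac{27}{5})^2*(e_{12})^2 + (-\frac{36}{5})^2*(e_{13})^2 + (9)^2*(e_{23})^2 = \frac{729}{25}*(+1) + \frac{1296}{25}*(+1) + 81*(-1) = 0 (each basis 2-blade squares to minus the product of its generators' squares); cross terms between blades sharing an index anticommute and cancel. So B^2 = 0.
B^2 = 0, so the series truncates immediately: exp(alpha B) = 1 + alpha B (parabolic case).
Answer: 1 - \frac{216}{5} e_{12} - \frac{288}{5} e_{13} + 72 e_{23}


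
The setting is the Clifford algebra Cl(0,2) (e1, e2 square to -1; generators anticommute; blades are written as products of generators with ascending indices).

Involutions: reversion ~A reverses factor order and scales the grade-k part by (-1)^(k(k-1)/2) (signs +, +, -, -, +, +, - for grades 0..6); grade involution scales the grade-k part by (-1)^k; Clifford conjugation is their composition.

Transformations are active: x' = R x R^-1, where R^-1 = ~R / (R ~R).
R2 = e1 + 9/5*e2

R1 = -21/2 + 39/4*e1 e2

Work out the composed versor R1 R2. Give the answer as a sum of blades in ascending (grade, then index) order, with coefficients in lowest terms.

Distribute over the terms of R1 (each basis-blade product reordered to ascending indices, repeated generators contracted through their squares):
(-21/2) R2 = -21/2*e1 - 189/10*e2
(39/4*e1 e2) R2 = -351/20*e1 + 39/4*e2
Summing the partial products and collecting blades:
Answer: -561/20*e1 - 183/20*e2


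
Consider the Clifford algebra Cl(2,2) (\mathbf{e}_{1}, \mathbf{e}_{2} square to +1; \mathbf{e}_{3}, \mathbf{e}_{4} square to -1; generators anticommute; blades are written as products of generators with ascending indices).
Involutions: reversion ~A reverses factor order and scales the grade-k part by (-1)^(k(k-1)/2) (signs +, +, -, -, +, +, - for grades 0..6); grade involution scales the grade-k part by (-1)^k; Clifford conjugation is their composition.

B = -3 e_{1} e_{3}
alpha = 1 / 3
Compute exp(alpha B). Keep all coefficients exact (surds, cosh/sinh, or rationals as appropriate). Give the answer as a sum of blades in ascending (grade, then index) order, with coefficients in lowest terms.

B^2 = (-3)^2*(e_{1} e_{3})^2 = 9*(+1) = 9 (a basis 2-blade squares to minus the product of its generators' squares).
B^2 = 9 — a positive square means the series sums to a boost: l = 3, alpha*l = 1, so exp(alpha B) = cosh(1) + (sinh(1)/3)*B = \cosh{\left(1 \right)} + (\frac{\sinh{\left(1 \right)}}{3})*B.
Answer: \cosh{\left(1 \right)} - \sinh{\left(1 \right)} e_{1} e_{3}


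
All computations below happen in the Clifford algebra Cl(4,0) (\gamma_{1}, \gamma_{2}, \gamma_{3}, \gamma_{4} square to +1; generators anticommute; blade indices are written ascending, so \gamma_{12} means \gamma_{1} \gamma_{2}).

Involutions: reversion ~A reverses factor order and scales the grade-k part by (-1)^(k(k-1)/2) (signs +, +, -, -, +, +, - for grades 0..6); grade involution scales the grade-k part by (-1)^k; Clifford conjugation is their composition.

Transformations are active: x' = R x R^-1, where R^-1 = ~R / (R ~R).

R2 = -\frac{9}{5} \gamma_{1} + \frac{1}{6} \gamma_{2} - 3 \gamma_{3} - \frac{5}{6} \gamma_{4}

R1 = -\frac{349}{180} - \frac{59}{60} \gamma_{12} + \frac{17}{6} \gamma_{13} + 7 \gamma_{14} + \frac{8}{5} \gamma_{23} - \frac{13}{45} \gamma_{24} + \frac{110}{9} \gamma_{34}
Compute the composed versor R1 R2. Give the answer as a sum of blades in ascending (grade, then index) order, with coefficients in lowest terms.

Distribute over the terms of R2 (each basis-blade product reordered to ascending indices, repeated generators contracted through their squares):
R1 (-\frac{9}{5} \gamma_{1}) = \frac{349}{100} \gamma_{1} - \frac{177}{100} \gamma_{2} + \frac{51}{10} \gamma_{3} + \frac{63}{5} \gamma_{4} - \frac{72}{25} \gamma_{123} + \frac{13}{25} \gamma_{124} - 22 \gamma_{134}
R1 (\frac{1}{6} \gamma_{2}) = -\frac{59}{360} \gamma_{1} - \frac{349}{1080} \gamma_{2} - \frac{4}{15} \gamma_{3} + \frac{13}{270} \gamma_{4} - \frac{17}{36} \gamma_{123} - \frac{7}{6} \gamma_{124} + \frac{55}{27} \gamma_{234}
R1 (-3 \gamma_{3}) = -\frac{17}{2} \gamma_{1} - \frac{24}{5} \gamma_{2} + \frac{349}{60} \gamma_{3} + \frac{110}{3} \gamma_{4} + \frac{59}{20} \gamma_{123} + 21 \gamma_{134} - \frac{13}{15} \gamma_{234}
R1 (-\frac{5}{6} \gamma_{4}) = -\frac{35}{6} \gamma_{1} + \frac{13}{54} \gamma_{2} - \frac{275}{27} \gamma_{3} + \frac{349}{216} \gamma_{4} + \frac{59}{72} \gamma_{124} - \frac{85}{36} \gamma_{134} - \frac{4}{3} \gamma_{234}
Summing the partial products and collecting blades:
Answer: -\frac{19813}{1800} \gamma_{1} - \frac{35923}{5400} \gamma_{2} + \frac{251}{540} \gamma_{3} + \frac{3667}{72} \gamma_{4} - \frac{181}{450} \gamma_{123} + \frac{311}{1800} \gamma_{124} - \frac{121}{36} \gamma_{134} - \frac{22}{135} \gamma_{234}


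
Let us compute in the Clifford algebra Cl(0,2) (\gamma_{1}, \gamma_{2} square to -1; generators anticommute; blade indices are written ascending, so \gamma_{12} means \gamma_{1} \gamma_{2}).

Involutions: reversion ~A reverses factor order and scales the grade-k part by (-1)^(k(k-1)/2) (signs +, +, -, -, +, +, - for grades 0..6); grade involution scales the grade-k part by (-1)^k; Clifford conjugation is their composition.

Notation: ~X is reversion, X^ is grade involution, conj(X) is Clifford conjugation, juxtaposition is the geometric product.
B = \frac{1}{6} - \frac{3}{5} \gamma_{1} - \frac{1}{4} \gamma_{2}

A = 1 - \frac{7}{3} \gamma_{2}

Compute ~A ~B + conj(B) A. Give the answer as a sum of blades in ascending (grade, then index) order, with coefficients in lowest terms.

first term: -\frac{5}{12} - \frac{3}{5} \gamma_{1} - \frac{23}{36} \gamma_{2} - \frac{7}{5} \gamma_{12}
second term: \frac{3}{4} + \frac{3}{5} \gamma_{1} - \frac{5}{36} \gamma_{2} - \frac{7}{5} \gamma_{12}
Answer: \frac{1}{3} - \frac{7}{9} \gamma_{2} - \frac{14}{5} \gamma_{12}


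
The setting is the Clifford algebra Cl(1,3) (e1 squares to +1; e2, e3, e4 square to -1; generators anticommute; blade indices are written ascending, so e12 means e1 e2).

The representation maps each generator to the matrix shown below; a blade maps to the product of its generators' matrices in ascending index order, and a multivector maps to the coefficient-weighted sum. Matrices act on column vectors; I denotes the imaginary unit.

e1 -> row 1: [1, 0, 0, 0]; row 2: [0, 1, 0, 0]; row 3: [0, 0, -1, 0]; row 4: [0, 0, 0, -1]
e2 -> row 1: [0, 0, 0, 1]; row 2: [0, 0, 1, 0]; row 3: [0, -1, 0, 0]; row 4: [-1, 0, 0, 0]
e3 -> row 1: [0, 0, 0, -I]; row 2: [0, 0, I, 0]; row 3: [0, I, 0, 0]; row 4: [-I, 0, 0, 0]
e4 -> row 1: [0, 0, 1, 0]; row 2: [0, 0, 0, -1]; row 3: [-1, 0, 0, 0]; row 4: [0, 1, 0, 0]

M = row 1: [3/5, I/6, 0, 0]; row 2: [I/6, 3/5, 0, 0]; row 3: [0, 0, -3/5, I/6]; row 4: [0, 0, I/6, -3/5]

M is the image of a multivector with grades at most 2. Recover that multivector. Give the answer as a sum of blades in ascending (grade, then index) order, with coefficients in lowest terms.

Method: the blade images are trace-orthogonal — tr(rho(e_A) rho(e_B)^-1) = 4 if A = B and 0 otherwise — and rho(e_A)^-1 = (e_A)^2 * rho(e_A) with (e_A)^2 = +1 or -1, so the coefficient of e_A in the preimage is (e_A)^2 * tr(M rho(e_A))/4.
Nonzero projections over blades of grade <= 2: e1: (e1)^2 = +1, tr(M rho(e1)) = 12/5, coefficient 3/5; e34: (e34)^2 = -1, tr(M rho(e34)) = 2/3, coefficient -1/6. Every other blade of grade <= 2 projects to 0.
Answer: 3/5*e1 - 1/6*e34


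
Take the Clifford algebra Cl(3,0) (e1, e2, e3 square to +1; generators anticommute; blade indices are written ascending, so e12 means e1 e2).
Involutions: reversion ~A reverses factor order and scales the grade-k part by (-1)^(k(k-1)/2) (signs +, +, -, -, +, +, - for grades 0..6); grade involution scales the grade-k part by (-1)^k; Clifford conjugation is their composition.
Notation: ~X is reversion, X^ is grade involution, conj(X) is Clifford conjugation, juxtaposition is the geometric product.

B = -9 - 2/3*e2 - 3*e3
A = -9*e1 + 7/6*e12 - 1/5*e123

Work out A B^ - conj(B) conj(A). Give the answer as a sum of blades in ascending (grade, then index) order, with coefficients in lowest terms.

first term: 736/9*e1 - 171/10*e12 - 403/15*e13 + 53/10*e123
second term: -722/9*e1 + 39/10*e12 - 403/15*e13 - 17/10*e123
Answer: 162*e1 - 21*e12 + 7*e123


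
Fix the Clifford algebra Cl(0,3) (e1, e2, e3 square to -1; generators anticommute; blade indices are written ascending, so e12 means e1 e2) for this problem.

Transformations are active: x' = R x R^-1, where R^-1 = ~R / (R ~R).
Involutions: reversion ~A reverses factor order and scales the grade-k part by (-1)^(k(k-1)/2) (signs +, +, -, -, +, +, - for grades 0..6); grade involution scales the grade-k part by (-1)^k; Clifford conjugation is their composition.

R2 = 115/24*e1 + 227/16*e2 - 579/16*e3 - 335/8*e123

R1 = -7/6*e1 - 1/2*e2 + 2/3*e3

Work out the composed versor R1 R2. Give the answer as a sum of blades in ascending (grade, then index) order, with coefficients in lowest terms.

Distribute over the terms of R1 (each basis-blade product reordered to ascending indices, repeated generators contracted through their squares):
(-7/6*e1) R2 = 805/144 - 1589/96*e12 + 1351/32*e13 - 2345/48*e23
(-1/2*e2) R2 = 227/32 + 115/48*e12 + 335/16*e13 + 579/32*e23
(2/3*e3) R2 = 193/8 + 335/12*e12 - 115/36*e13 - 227/24*e23
Summing the partial products and collecting blades:
Answer: 10601/288 + 1321/96*e12 + 17269/288*e13 - 1287/32*e23


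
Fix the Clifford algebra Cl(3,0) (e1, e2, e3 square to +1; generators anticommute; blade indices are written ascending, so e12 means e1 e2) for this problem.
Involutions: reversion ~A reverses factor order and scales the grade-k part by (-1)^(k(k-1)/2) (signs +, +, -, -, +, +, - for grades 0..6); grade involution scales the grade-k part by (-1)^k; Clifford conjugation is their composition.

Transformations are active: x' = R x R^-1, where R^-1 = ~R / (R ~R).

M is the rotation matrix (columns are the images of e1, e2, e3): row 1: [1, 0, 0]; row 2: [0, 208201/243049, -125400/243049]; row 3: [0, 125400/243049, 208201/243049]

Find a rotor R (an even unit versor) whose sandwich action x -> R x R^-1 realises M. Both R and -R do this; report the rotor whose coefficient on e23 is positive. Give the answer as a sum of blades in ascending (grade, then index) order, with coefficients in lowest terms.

Method: write R = a + b12*e12 + b13*e13 + b23*e23 with a^2 + b12^2 + b13^2 + b23^2 = 1 (so R^-1 = ~R). Expanding the columns R e_j ~R gives tr M = 4a^2 - 1 and, from the antisymmetric part, M21 - M12 = -4a*b12, M13 - M31 = 4a*b13, M32 - M23 = -4a*b23.
Here tr M = 659451/243049, so a^2 = (1 + tr M)/4 = 225625/243049 and a = ±475/493. Taking a = 475/493: M21 - M12 = 0, M13 - M31 = 0, M32 - M23 = 250800/243049, giving b12 = 0, b13 = 0, b23 = -132/493, i.e. R = 475/493 - 132/493*e23.
Its e23 coefficient is negative, so report the other preimage -R.
Answer: -475/493 + 132/493*e23. Recall the cover is two-to-one: with M of trace 659451/243049, both preimages act alike, and the stated e23 sign chooses the sheet.


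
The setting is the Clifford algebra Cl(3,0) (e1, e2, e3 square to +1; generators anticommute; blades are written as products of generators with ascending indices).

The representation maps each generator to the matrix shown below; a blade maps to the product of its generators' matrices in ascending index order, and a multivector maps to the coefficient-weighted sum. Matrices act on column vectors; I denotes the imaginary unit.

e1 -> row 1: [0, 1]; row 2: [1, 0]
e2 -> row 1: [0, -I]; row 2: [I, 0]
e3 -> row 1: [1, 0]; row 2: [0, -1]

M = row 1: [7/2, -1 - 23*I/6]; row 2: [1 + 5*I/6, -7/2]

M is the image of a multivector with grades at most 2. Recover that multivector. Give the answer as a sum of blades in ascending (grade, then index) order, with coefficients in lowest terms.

Method: 1, rho(e1), rho(e2), rho(e3) form a trace-orthogonal basis of the 2x2 complex matrices (tr(X Y) = 2 if X = Y, else 0), so M = m0*1 + m1*rho(e1) + m2*rho(e2) + m3*rho(e3) with m0 = tr(M)/2 = 0, m1 = tr(M rho(e1))/2 = -3*I/2, m2 = tr(M rho(e2))/2 = 7/3 - I, m3 = tr(M rho(e3))/2 = 7/2.
Multiplying table entries, the bivector images are rho(e1 e2) = I*rho(e3), rho(e1 e3) = -I*rho(e2), rho(e2 e3) = I*rho(e1); with real blade coefficients the real parts of m0..m3 are the coefficients of 1, e1, e2, e3 and the imaginary parts give the bivectors (e2 e3: Im m1, e1 e3: -Im m2, e1 e2: Im m3).
Answer: 7/3*e2 + 7/2*e3 + e1 e3 - 3/2*e2 e3


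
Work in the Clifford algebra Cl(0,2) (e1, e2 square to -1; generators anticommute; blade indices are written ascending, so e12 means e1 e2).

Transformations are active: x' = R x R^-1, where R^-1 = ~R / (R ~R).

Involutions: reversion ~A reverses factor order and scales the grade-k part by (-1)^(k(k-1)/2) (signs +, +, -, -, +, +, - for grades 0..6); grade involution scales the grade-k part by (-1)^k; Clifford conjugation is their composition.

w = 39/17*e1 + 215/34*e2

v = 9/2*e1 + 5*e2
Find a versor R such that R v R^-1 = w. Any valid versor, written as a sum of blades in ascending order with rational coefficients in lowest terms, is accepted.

Key observation: q(v) = q(w) = -181/4 (sandwiches preserve the norm), so R = v + w = 231/34*e1 + 385/34*e2 works whenever it is invertible — the component of v along it is kept and (v - w)/2 reverses, sending v to w.
Answer: 231/34*e1 + 385/34*e2


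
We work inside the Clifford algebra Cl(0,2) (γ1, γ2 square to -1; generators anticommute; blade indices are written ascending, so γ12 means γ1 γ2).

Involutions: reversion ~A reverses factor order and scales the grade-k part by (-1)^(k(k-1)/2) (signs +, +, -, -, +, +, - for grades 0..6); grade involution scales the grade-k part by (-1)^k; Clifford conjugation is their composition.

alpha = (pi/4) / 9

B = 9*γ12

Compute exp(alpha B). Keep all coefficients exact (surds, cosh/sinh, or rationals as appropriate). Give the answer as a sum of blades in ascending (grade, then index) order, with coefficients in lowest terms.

B^2 = (9)^2*(γ12)^2 = 81*(-1) = -81 (a basis 2-blade squares to minus the product of its generators' squares).
B^2 = -81 — B^2 < 0, so the exponential closes trigonometrically: l = 9, alpha*l = pi/4, so exp(alpha B) = cos(pi/4) + (sin(pi/4)/9)*B = sqrt(2)/2 + (sqrt(2)/18)*B.
Answer: sqrt(2)/2 + sqrt(2)/2*γ12


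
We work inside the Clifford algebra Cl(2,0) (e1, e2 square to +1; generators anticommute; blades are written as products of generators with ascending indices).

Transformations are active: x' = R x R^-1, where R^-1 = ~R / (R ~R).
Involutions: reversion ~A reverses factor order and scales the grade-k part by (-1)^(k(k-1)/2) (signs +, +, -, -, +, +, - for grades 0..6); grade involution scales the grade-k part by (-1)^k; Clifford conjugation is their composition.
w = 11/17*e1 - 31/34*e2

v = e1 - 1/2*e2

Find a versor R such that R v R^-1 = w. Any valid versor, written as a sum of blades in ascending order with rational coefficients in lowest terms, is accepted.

Equal squares first: v^2 = w^2 = 5/4. Then v + w = 28/17*e1 - 24/17*e2 is a versor taking v to w, provided it is invertible.
Answer: 28/17*e1 - 24/17*e2


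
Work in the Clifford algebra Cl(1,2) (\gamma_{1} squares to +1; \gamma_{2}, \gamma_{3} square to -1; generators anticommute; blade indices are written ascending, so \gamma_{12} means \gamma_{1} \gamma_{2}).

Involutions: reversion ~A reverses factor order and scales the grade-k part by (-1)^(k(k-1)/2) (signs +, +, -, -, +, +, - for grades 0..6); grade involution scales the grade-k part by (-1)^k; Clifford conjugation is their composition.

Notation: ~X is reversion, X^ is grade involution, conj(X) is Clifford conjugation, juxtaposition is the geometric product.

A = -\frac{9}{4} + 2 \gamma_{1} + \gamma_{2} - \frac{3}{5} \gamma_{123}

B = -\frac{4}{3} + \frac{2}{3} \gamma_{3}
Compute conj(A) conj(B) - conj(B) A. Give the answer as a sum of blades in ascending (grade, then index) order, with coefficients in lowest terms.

first term: 3 + \frac{8}{3} \gamma_{1} + \frac{4}{3} \gamma_{2} + \frac{3}{2} \gamma_{3} - \frac{2}{5} \gamma_{12} + \frac{4}{3} \gamma_{13} + \frac{2}{3} \gamma_{23} + \frac{4}{5} \gamma_{123}
second term: 3 - \frac{8}{3} \gamma_{1} - \frac{4}{3} \gamma_{2} + \frac{3}{2} \gamma_{3} - \frac{2}{5} \gamma_{12} + \frac{4}{3} \gamma_{13} + \frac{2}{3} \gamma_{23} + \frac{4}{5} \gamma_{123}
Answer: \frac{16}{3} \gamma_{1} + \frac{8}{3} \gamma_{2}


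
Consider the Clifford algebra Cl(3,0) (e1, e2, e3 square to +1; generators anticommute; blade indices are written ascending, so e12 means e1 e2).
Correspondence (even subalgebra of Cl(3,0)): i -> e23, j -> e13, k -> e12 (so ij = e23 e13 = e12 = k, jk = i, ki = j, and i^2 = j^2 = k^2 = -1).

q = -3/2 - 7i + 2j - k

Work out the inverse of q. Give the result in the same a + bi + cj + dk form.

In blades: q = -3/2 - e12 + 2*e13 - 7*e23.
With qbar = -3/2 + e12 - 2*e13 + 7*e23 (scalar fixed, mapped units negated), q qbar = 225/4 (the sum of squared coefficients), so q^-1 = qbar / (225/4) = -2/75 + 4/225*e12 - 8/225*e13 + 28/225*e23; translating back:
Answer: -2/75 + 28/225*i - 8/225*j + 4/225*k


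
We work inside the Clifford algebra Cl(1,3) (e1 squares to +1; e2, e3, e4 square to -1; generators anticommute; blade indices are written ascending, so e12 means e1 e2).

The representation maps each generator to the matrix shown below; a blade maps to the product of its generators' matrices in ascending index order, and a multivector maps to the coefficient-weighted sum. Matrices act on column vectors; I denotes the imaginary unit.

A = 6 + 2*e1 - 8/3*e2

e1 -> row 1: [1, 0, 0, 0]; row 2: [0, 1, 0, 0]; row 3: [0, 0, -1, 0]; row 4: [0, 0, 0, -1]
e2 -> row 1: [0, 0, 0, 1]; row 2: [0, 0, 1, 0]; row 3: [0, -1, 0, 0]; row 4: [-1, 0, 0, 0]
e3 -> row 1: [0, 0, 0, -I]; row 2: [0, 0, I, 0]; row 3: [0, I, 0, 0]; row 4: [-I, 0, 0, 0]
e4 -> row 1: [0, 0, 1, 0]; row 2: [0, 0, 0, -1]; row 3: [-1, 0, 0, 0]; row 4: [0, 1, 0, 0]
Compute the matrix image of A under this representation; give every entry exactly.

M = (6)*1 + (2)*rho(e1) + (-8/3)*rho(e2), summed entrywise (1 is the identity matrix):
Answer: row 1: [8, 0, 0, -8/3]; row 2: [0, 8, -8/3, 0]; row 3: [0, 8/3, 4, 0]; row 4: [8/3, 0, 0, 4]


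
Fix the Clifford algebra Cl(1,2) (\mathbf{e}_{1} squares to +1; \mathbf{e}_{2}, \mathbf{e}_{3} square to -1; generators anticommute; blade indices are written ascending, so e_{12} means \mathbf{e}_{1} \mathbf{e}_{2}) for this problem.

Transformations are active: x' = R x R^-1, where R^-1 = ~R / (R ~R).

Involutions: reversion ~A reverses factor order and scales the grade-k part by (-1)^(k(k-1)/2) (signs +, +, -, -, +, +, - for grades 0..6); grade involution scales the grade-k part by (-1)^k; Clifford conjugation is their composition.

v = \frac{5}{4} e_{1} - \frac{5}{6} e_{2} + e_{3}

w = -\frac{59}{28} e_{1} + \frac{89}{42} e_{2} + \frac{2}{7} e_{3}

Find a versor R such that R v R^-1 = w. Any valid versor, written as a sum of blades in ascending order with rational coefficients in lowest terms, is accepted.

R = v + w = -\frac{6}{7} e_{1} + \frac{9}{7} e_{2} + \frac{9}{7} e_{3} works: the equal norms (-\frac{19}{144}) guarantee its sandwich swaps v into w.
Answer: -\frac{6}{7} e_{1} + \frac{9}{7} e_{2} + \frac{9}{7} e_{3}
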